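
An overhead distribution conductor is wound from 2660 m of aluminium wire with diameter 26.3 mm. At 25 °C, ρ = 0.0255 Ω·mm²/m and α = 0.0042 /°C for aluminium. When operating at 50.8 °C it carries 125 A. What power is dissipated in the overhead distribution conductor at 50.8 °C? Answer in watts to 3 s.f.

2160 W

ρ = 0.0255 Ω·mm²/m = 2.55×10^-8 Ω·m
A = π(d/2)² = π(1.3150e-02 m)² = 5.433e-04 m²
R₍25₎ = ρL/A = (2.55×10^-8)(2660)/(5.433e-04) = 0.1249 Ω
R₍50.8₎ = R₍25₎(1 + αΔT) = 0.1249 × (1 + 0.0042×25.8) = 0.1384 Ω
P = I²R = (125)² × 0.1384 = 2160 W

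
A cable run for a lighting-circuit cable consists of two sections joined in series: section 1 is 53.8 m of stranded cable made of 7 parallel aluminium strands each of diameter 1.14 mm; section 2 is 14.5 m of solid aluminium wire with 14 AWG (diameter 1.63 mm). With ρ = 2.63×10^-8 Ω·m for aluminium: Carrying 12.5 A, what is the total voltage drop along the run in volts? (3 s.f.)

Section 1: A_strand = π(5.7000e-04)² = 1.021e-06 m²; R₁ = ρL/(N·A_s) = (2.63×10^-8)(53.8)/(7×1.021e-06) = 0.198 Ω
Section 2: A = π(1.63/2 mm)² = π(8.1500e-04 m)² = 2.087e-06 m²
R₂ = (2.63×10^-8)(14.5)/(2.087e-06) = 0.1828 Ω
R = R₁ + R₂ = 0.3808 Ω
V = IR = 12.5 × 0.3808 = 4.76 V

4.76 V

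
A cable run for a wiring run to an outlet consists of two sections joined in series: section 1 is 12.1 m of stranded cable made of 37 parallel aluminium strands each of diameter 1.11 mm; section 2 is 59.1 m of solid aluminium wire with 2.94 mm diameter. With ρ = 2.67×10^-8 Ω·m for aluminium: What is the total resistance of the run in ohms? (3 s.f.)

0.241 Ω

Section 1: A_strand = π(5.5500e-04)² = 9.677e-07 m²; R₁ = ρL/(N·A_s) = (2.67×10^-8)(12.1)/(37×9.677e-07) = 0.009023 Ω
Section 2: A = π(d/2)² = π(1.4700e-03 m)² = 6.789e-06 m²
R₂ = (2.67×10^-8)(59.1)/(6.789e-06) = 0.2324 Ω
R = R₁ + R₂ = 0.241 Ω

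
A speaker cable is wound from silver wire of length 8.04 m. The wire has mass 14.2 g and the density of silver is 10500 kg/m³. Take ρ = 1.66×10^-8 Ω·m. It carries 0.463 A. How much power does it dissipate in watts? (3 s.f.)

0.170 W

A = m/(density·L) = 0.0142/(10500×8.04) = 1.6821e-07 m²
R = ρL/A = (1.66×10^-8)(8.04)/(1.6821e-07) = 0.7935 Ω
P = I²R = (0.463)² × 0.7935 = 0.170 W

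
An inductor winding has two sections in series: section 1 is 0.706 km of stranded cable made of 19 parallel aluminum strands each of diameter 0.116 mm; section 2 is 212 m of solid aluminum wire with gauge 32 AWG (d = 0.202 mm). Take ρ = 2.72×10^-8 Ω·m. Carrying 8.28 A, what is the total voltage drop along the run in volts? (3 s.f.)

2280 V

Section 1: A_strand = π(5.8000e-05)² = 1.057e-08 m²; R₁ = ρL/(N·A_s) = (2.72×10^-8)(706)/(19×1.057e-08) = 95.63 Ω
Section 2: A = π(0.202/2 mm)² = π(1.0100e-04 m)² = 3.205e-08 m²
R₂ = (2.72×10^-8)(212)/(3.205e-08) = 179.9 Ω
R = R₁ + R₂ = 275.6 Ω
V = IR = 8.28 × 275.6 = 2280 V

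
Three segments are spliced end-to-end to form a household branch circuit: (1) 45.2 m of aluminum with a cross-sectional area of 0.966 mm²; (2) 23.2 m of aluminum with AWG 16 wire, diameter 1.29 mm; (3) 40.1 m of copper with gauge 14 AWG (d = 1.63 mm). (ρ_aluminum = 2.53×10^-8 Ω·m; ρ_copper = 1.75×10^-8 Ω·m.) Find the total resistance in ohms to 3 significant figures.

1.97 Ω

Seg 1: A = 0.966 mm² = 9.660e-07 m²
R_1 = (2.53×10^-8)(45.2)/(9.660e-07) = 1.184 Ω
Seg 2: A = π(1.29/2 mm)² = π(6.4500e-04 m)² = 1.307e-06 m²
R_2 = (2.53×10^-8)(23.2)/(1.307e-06) = 0.4491 Ω
Seg 3: A = π(1.63/2 mm)² = π(8.1500e-04 m)² = 2.087e-06 m²
R_3 = (1.75×10^-8)(40.1)/(2.087e-06) = 0.3363 Ω
R_total = R_1 + R_2 + R_3 = 1.97 Ω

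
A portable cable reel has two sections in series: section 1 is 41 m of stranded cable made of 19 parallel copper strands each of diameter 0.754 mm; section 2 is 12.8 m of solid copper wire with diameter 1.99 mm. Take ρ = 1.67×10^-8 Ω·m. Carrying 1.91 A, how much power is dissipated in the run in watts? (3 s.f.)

0.545 W

Section 1: A_strand = π(3.7700e-04)² = 4.465e-07 m²; R₁ = ρL/(N·A_s) = (1.67×10^-8)(41)/(19×4.465e-07) = 0.08071 Ω
Section 2: A = π(d/2)² = π(9.9500e-04 m)² = 3.110e-06 m²
R₂ = (1.67×10^-8)(12.8)/(3.110e-06) = 0.06873 Ω
R = R₁ + R₂ = 0.1494 Ω
P = I²R = (1.91)² × 0.1494 = 0.545 W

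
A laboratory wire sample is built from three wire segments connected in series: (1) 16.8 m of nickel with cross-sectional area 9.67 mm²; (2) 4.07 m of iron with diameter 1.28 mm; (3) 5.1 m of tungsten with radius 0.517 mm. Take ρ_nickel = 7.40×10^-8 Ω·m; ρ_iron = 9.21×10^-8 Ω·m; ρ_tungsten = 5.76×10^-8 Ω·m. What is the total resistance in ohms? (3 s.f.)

Seg 1: A = 9.67 mm² = 9.670e-06 m²
R_1 = (7.40×10^-8)(16.8)/(9.670e-06) = 0.1286 Ω
Seg 2: A = π(d/2)² = π(6.4000e-04 m)² = 1.287e-06 m²
R_2 = (9.21×10^-8)(4.07)/(1.287e-06) = 0.2913 Ω
Seg 3: A = πr² = π(5.1700e-04 m)² = 8.397e-07 m²
R_3 = (5.76×10^-8)(5.1)/(8.397e-07) = 0.3498 Ω
R_total = R_1 + R_2 + R_3 = 0.770 Ω

0.770 Ω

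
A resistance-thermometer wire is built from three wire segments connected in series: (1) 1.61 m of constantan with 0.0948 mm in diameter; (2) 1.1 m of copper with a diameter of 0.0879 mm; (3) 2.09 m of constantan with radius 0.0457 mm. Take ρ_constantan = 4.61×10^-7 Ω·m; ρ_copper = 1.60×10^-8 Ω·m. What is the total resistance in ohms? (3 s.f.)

255 Ω

Seg 1: A = π(d/2)² = π(4.7400e-05 m)² = 7.058e-09 m²
R_1 = (4.61×10^-7)(1.61)/(7.058e-09) = 105.2 Ω
Seg 2: A = π(d/2)² = π(4.3950e-05 m)² = 6.068e-09 m²
R_2 = (1.60×10^-8)(1.1)/(6.068e-09) = 2.9 Ω
Seg 3: A = πr² = π(4.5700e-05 m)² = 6.561e-09 m²
R_3 = (4.61×10^-7)(2.09)/(6.561e-09) = 146.8 Ω
R_total = R_1 + R_2 + R_3 = 255 Ω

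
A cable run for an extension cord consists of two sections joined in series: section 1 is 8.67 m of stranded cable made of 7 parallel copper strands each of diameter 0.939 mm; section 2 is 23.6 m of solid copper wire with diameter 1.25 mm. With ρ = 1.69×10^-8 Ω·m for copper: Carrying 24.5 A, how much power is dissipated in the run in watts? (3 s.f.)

Section 1: A_strand = π(4.6950e-04)² = 6.925e-07 m²; R₁ = ρL/(N·A_s) = (1.69×10^-8)(8.67)/(7×6.925e-07) = 0.03023 Ω
Section 2: A = π(d/2)² = π(6.2500e-04 m)² = 1.227e-06 m²
R₂ = (1.69×10^-8)(23.6)/(1.227e-06) = 0.325 Ω
R = R₁ + R₂ = 0.3552 Ω
P = I²R = (24.5)² × 0.3552 = 213 W

213 W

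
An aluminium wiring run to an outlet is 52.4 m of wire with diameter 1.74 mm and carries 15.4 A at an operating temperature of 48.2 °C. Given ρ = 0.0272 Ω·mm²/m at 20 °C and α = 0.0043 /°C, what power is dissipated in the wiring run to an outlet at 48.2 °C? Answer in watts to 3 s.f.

159 W

ρ = 0.0272 Ω·mm²/m = 2.72×10^-8 Ω·m
A = π(d/2)² = π(8.7000e-04 m)² = 2.378e-06 m²
R₍20₎ = ρL/A = (2.72×10^-8)(52.4)/(2.378e-06) = 0.5994 Ω
R₍48.2₎ = R₍20₎(1 + αΔT) = 0.5994 × (1 + 0.0043×28.2) = 0.6721 Ω
P = I²R = (15.4)² × 0.6721 = 159 W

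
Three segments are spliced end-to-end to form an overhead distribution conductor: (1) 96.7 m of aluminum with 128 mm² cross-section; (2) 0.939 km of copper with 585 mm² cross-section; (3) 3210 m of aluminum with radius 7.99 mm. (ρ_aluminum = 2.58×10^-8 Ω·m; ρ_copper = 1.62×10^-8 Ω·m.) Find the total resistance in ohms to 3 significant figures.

0.458 Ω

Seg 1: A = 128 mm² = 1.280e-04 m²
R_1 = (2.58×10^-8)(96.7)/(1.280e-04) = 0.01949 Ω
Seg 2: A = 585 mm² = 5.850e-04 m²
R_2 = (1.62×10^-8)(939)/(5.850e-04) = 0.026 Ω
Seg 3: A = πr² = π(7.9900e-03 m)² = 2.006e-04 m²
R_3 = (2.58×10^-8)(3210)/(2.006e-04) = 0.4129 Ω
R_total = R_1 + R_2 + R_3 = 0.458 Ω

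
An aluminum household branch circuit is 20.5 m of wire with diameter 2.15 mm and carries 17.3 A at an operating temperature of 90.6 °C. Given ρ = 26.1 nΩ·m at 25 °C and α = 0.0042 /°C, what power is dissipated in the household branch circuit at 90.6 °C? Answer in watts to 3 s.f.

ρ = 26.1 nΩ·m = 2.61×10^-8 Ω·m
A = π(d/2)² = π(1.0750e-03 m)² = 3.631e-06 m²
R₍25₎ = ρL/A = (2.61×10^-8)(20.5)/(3.631e-06) = 0.1474 Ω
R₍90.6₎ = R₍25₎(1 + αΔT) = 0.1474 × (1 + 0.0042×65.6) = 0.188 Ω
P = I²R = (17.3)² × 0.188 = 56.3 W

56.3 W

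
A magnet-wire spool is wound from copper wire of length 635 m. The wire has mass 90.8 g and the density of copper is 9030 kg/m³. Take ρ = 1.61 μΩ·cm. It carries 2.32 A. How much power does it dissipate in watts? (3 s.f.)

ρ = 1.61 μΩ·cm = 1.61×10^-8 Ω·m
A = m/(density·L) = 0.0908/(9030×635) = 1.5835e-08 m²
R = ρL/A = (1.61×10^-8)(635)/(1.5835e-08) = 645.6 Ω
P = I²R = (2.32)² × 645.6 = 3470 W

3470 W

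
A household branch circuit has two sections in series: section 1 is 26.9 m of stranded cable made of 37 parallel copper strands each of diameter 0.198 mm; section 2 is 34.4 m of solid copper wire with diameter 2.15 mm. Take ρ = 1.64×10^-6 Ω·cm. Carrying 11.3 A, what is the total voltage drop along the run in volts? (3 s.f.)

6.13 V

ρ = 1.64×10^-6 Ω·cm = 1.64×10^-8 Ω·m
Section 1: A_strand = π(9.9000e-05)² = 3.079e-08 m²; R₁ = ρL/(N·A_s) = (1.64×10^-8)(26.9)/(37×3.079e-08) = 0.3872 Ω
Section 2: A = π(d/2)² = π(1.0750e-03 m)² = 3.631e-06 m²
R₂ = (1.64×10^-8)(34.4)/(3.631e-06) = 0.1554 Ω
R = R₁ + R₂ = 0.5426 Ω
V = IR = 11.3 × 0.5426 = 6.13 V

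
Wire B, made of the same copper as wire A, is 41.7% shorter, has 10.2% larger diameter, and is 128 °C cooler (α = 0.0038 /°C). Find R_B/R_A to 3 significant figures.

R ∝ ρL/d² with ρ ∝ (1+αΔT), so R_B/R_A = (1 − 41.7/100) × (1 + 10.2/100)⁻² × (1 − 0.0038×128)
= 0.583 × 0.8235 × 0.5136 = 0.247

0.247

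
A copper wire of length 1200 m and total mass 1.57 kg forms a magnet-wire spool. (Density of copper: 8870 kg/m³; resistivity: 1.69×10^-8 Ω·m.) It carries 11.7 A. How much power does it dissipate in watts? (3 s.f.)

18800 W

A = m/(density·L) = 1.57/(8870×1200) = 1.4750e-07 m²
R = ρL/A = (1.69×10^-8)(1200)/(1.4750e-07) = 137.5 Ω
P = I²R = (11.7)² × 137.5 = 18800 W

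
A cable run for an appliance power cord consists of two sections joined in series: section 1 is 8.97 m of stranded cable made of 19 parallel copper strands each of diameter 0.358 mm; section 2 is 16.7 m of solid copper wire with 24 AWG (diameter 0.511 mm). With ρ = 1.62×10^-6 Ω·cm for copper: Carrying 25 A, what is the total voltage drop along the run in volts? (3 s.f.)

34.9 V

ρ = 1.62×10^-6 Ω·cm = 1.62×10^-8 Ω·m
Section 1: A_strand = π(1.7900e-04)² = 1.007e-07 m²; R₁ = ρL/(N·A_s) = (1.62×10^-8)(8.97)/(19×1.007e-07) = 0.07598 Ω
Section 2: A = π(0.511/2 mm)² = π(2.5550e-04 m)² = 2.051e-07 m²
R₂ = (1.62×10^-8)(16.7)/(2.051e-07) = 1.319 Ω
R = R₁ + R₂ = 1.395 Ω
V = IR = 25 × 1.395 = 34.9 V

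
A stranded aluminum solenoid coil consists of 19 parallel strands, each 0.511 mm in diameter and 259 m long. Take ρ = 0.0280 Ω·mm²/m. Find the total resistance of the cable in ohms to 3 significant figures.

ρ = 0.0280 Ω·mm²/m = 2.80×10^-8 Ω·m
A_strand = π(2.5550e-04 m)² = 2.051e-07 m²
R_strand = ρL/A = (2.80×10^-8)(259)/(2.051e-07) = 35.36 Ω
R_total = R_strand/N = 35.36/19 = 1.86 Ω

1.86 Ω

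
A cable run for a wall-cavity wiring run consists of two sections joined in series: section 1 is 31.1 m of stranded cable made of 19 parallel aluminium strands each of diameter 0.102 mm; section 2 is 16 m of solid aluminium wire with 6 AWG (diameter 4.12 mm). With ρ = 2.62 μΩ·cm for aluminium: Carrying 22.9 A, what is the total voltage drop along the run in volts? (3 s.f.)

121 V

ρ = 2.62 μΩ·cm = 2.62×10^-8 Ω·m
Section 1: A_strand = π(5.1000e-05)² = 8.171e-09 m²; R₁ = ρL/(N·A_s) = (2.62×10^-8)(31.1)/(19×8.171e-09) = 5.248 Ω
Section 2: A = π(4.12/2 mm)² = π(2.0600e-03 m)² = 1.333e-05 m²
R₂ = (2.62×10^-8)(16)/(1.333e-05) = 0.03144 Ω
R = R₁ + R₂ = 5.28 Ω
V = IR = 22.9 × 5.28 = 121 V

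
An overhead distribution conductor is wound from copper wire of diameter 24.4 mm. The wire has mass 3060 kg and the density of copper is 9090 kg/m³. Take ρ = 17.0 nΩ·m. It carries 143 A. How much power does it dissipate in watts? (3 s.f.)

535 W

ρ = 17.0 nΩ·m = 1.70×10^-8 Ω·m
A = π(d/2)² = π(1.2200e-02 m)² = 4.6759e-04 m²
L = m/(density·A) = 3060/(9090×4.6759e-04) = 719.9 m
R = ρL/A = (1.70×10^-8)(719.9)/(4.6759e-04) = 0.02617 Ω
P = I²R = (143)² × 0.02617 = 535 W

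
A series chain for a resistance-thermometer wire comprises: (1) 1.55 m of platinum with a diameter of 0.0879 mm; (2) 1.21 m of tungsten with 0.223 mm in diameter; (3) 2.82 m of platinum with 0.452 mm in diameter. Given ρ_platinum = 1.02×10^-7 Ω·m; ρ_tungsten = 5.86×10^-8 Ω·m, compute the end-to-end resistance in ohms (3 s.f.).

29.7 Ω

Seg 1: A = π(d/2)² = π(4.3950e-05 m)² = 6.068e-09 m²
R_1 = (1.02×10^-7)(1.55)/(6.068e-09) = 26.05 Ω
Seg 2: A = π(d/2)² = π(1.1150e-04 m)² = 3.906e-08 m²
R_2 = (5.86×10^-8)(1.21)/(3.906e-08) = 1.815 Ω
Seg 3: A = π(d/2)² = π(2.2600e-04 m)² = 1.605e-07 m²
R_3 = (1.02×10^-7)(2.82)/(1.605e-07) = 1.793 Ω
R_total = R_1 + R_2 + R_3 = 29.7 Ω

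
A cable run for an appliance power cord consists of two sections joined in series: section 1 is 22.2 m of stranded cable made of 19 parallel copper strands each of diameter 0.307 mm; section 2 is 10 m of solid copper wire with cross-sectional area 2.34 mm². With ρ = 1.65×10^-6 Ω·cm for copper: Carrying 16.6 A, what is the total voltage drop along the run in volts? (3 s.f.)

ρ = 1.65×10^-6 Ω·cm = 1.65×10^-8 Ω·m
Section 1: A_strand = π(1.5350e-04)² = 7.402e-08 m²; R₁ = ρL/(N·A_s) = (1.65×10^-8)(22.2)/(19×7.402e-08) = 0.2604 Ω
Section 2: A = 2.34 mm² = 2.340e-06 m²
R₂ = (1.65×10^-8)(10)/(2.340e-06) = 0.07051 Ω
R = R₁ + R₂ = 0.331 Ω
V = IR = 16.6 × 0.331 = 5.49 V

5.49 V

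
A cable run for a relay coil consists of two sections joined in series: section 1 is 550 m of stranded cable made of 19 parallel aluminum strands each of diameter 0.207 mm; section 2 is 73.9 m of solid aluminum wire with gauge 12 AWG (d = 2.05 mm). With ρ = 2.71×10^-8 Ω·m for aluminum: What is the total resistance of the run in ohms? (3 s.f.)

23.9 Ω

Section 1: A_strand = π(1.0350e-04)² = 3.365e-08 m²; R₁ = ρL/(N·A_s) = (2.71×10^-8)(550)/(19×3.365e-08) = 23.31 Ω
Section 2: A = π(2.05/2 mm)² = π(1.0250e-03 m)² = 3.301e-06 m²
R₂ = (2.71×10^-8)(73.9)/(3.301e-06) = 0.6068 Ω
R = R₁ + R₂ = 23.9 Ω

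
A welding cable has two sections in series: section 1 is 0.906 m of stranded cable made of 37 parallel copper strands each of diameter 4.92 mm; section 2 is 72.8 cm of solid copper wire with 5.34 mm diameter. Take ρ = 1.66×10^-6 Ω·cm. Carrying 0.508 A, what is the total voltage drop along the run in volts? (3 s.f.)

2.85×10^-4 V

ρ = 1.66×10^-6 Ω·cm = 1.66×10^-8 Ω·m
Section 1: A_strand = π(2.4600e-03)² = 1.901e-05 m²; R₁ = ρL/(N·A_s) = (1.66×10^-8)(0.906)/(37×1.901e-05) = 2.138×10^-5 Ω
Section 2: A = π(d/2)² = π(2.6700e-03 m)² = 2.240e-05 m²
R₂ = (1.66×10^-8)(0.728)/(2.240e-05) = 5.396×10^-4 Ω
R = R₁ + R₂ = 5.610×10^-4 Ω
V = IR = 0.508 × 5.610×10^-4 = 2.85×10^-4 V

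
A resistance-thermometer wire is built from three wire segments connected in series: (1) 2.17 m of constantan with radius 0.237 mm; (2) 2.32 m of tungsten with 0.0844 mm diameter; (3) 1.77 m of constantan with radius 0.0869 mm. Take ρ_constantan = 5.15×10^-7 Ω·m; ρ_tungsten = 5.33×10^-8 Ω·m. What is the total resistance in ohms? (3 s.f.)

66.9 Ω

Seg 1: A = πr² = π(2.3700e-04 m)² = 1.765e-07 m²
R_1 = (5.15×10^-7)(2.17)/(1.765e-07) = 6.333 Ω
Seg 2: A = π(d/2)² = π(4.2200e-05 m)² = 5.595e-09 m²
R_2 = (5.33×10^-8)(2.32)/(5.595e-09) = 22.1 Ω
Seg 3: A = πr² = π(8.6900e-05 m)² = 2.372e-08 m²
R_3 = (5.15×10^-7)(1.77)/(2.372e-08) = 38.42 Ω
R_total = R_1 + R_2 + R_3 = 66.9 Ω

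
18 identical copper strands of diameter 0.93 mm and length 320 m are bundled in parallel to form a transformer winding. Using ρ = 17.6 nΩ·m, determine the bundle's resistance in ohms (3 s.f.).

ρ = 17.6 nΩ·m = 1.76×10^-8 Ω·m
A_strand = π(4.6500e-04 m)² = 6.793e-07 m²
R_strand = ρL/A = (1.76×10^-8)(320)/(6.793e-07) = 8.291 Ω
R_total = R_strand/N = 8.291/18 = 0.461 Ω

0.461 Ω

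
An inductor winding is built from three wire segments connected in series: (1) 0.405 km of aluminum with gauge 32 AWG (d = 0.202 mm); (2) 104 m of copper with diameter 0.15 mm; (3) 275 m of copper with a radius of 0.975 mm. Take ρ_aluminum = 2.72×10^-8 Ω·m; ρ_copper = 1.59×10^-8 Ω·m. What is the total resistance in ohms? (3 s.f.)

Seg 1: A = π(0.202/2 mm)² = π(1.0100e-04 m)² = 3.205e-08 m²
R_1 = (2.72×10^-8)(405)/(3.205e-08) = 343.7 Ω
Seg 2: A = π(d/2)² = π(7.5000e-05 m)² = 1.767e-08 m²
R_2 = (1.59×10^-8)(104)/(1.767e-08) = 93.57 Ω
Seg 3: A = πr² = π(9.7500e-04 m)² = 2.986e-06 m²
R_3 = (1.59×10^-8)(275)/(2.986e-06) = 1.464 Ω
R_total = R_1 + R_2 + R_3 = 439 Ω

439 Ω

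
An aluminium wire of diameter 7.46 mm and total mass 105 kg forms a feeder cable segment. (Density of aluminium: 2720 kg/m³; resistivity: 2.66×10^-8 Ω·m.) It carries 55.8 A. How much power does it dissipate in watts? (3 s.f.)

A = π(d/2)² = π(3.7300e-03 m)² = 4.3709e-05 m²
L = m/(density·A) = 105/(2720×4.3709e-05) = 883.2 m
R = ρL/A = (2.66×10^-8)(883.2)/(4.3709e-05) = 0.5375 Ω
P = I²R = (55.8)² × 0.5375 = 1670 W

1670 W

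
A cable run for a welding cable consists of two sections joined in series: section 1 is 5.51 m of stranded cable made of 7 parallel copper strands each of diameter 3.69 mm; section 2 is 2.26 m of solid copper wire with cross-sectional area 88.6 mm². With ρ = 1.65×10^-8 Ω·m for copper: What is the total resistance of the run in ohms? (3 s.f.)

Section 1: A_strand = π(1.8450e-03)² = 1.069e-05 m²; R₁ = ρL/(N·A_s) = (1.65×10^-8)(5.51)/(7×1.069e-05) = 0.001214 Ω
Section 2: A = 88.6 mm² = 8.860e-05 m²
R₂ = (1.65×10^-8)(2.26)/(8.860e-05) = 4.209×10^-4 Ω
R = R₁ + R₂ = 0.00164 Ω

0.00164 Ω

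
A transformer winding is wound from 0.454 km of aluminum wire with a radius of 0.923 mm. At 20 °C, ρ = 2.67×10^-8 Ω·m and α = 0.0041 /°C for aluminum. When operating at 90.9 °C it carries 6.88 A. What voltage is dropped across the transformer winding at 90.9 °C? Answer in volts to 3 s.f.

A = πr² = π(9.2300e-04 m)² = 2.676e-06 m²
R₍20₎ = ρL/A = (2.67×10^-8)(454)/(2.676e-06) = 4.529 Ω
R₍90.9₎ = R₍20₎(1 + αΔT) = 4.529 × (1 + 0.0041×70.9) = 5.846 Ω
V = IR = 6.88 × 5.846 = 40.2 V

40.2 V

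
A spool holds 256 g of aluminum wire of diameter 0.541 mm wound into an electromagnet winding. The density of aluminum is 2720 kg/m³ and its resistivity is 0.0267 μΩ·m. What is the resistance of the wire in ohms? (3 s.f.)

47.6 Ω

ρ = 0.0267 μΩ·m = 2.67×10^-8 Ω·m
A = π(d/2)² = π(2.7050e-04 m)² = 2.2987e-07 m²
L = m/(density·A) = 0.256/(2720×2.2987e-07) = 409.4 m
R = ρL/A = (2.67×10^-8)(409.4)/(2.2987e-07) = 47.6 Ω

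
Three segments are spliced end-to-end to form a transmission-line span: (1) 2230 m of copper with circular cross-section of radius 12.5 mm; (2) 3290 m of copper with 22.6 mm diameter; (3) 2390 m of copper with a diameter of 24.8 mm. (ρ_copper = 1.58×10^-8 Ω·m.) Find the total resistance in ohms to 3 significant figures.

Seg 1: A = πr² = π(1.2500e-02 m)² = 4.909e-04 m²
R_1 = (1.58×10^-8)(2230)/(4.909e-04) = 0.07178 Ω
Seg 2: A = π(d/2)² = π(1.1300e-02 m)² = 4.011e-04 m²
R_2 = (1.58×10^-8)(3290)/(4.011e-04) = 0.1296 Ω
Seg 3: A = π(d/2)² = π(1.2400e-02 m)² = 4.831e-04 m²
R_3 = (1.58×10^-8)(2390)/(4.831e-04) = 0.07817 Ω
R_total = R_1 + R_2 + R_3 = 0.280 Ω

0.280 Ω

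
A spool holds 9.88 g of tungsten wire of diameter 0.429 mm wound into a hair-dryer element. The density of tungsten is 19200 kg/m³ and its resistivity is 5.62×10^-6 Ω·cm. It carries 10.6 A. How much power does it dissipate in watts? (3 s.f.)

156 W

ρ = 5.62×10^-6 Ω·cm = 5.62×10^-8 Ω·m
A = π(d/2)² = π(2.1450e-04 m)² = 1.4455e-07 m²
L = m/(density·A) = 0.00988/(19200×1.4455e-07) = 3.56 m
R = ρL/A = (5.62×10^-8)(3.56)/(1.4455e-07) = 1.384 Ω
P = I²R = (10.6)² × 1.384 = 156 W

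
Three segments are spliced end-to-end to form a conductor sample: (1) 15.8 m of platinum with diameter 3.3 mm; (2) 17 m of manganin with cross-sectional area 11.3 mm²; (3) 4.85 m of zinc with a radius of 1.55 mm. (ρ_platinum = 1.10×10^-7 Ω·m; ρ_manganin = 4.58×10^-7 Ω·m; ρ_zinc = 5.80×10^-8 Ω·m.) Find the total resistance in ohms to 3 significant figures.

Seg 1: A = π(d/2)² = π(1.6500e-03 m)² = 8.553e-06 m²
R_1 = (1.10×10^-7)(15.8)/(8.553e-06) = 0.2032 Ω
Seg 2: A = 11.3 mm² = 1.130e-05 m²
R_2 = (4.58×10^-7)(17)/(1.130e-05) = 0.689 Ω
Seg 3: A = πr² = π(1.5500e-03 m)² = 7.548e-06 m²
R_3 = (5.80×10^-8)(4.85)/(7.548e-06) = 0.03727 Ω
R_total = R_1 + R_2 + R_3 = 0.930 Ω

0.930 Ω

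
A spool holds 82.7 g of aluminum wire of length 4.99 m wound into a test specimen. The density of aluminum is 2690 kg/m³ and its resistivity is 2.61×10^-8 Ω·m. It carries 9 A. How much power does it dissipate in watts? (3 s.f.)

A = m/(density·L) = 0.0827/(2690×4.99) = 6.1610e-06 m²
R = ρL/A = (2.61×10^-8)(4.99)/(6.1610e-06) = 0.02114 Ω
P = I²R = (9)² × 0.02114 = 1.71 W

1.71 W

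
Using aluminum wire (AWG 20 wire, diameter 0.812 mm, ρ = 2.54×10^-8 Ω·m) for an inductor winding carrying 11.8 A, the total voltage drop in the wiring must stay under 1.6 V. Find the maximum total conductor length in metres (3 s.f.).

A = π(0.812/2 mm)² = π(4.0600e-04 m)² = 5.178e-07 m²
L_max = V_max·A/(1·ρI) = (1.6)(5.178e-07)/(2.54×10^-8×11.8) = 2.76 m

2.76 m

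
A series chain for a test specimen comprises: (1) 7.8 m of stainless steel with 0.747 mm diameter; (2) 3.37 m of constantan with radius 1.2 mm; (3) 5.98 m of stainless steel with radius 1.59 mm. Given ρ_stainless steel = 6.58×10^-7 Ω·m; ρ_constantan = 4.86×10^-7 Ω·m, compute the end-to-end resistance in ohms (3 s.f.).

Seg 1: A = π(d/2)² = π(3.7350e-04 m)² = 4.383e-07 m²
R_1 = (6.58×10^-7)(7.8)/(4.383e-07) = 11.71 Ω
Seg 2: A = πr² = π(1.2000e-03 m)² = 4.524e-06 m²
R_2 = (4.86×10^-7)(3.37)/(4.524e-06) = 0.362 Ω
Seg 3: A = πr² = π(1.5900e-03 m)² = 7.942e-06 m²
R_3 = (6.58×10^-7)(5.98)/(7.942e-06) = 0.4954 Ω
R_total = R_1 + R_2 + R_3 = 12.6 Ω

12.6 Ω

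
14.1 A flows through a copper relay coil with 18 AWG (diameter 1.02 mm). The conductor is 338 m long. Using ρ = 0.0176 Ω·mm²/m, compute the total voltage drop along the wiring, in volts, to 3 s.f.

ρ = 0.0176 Ω·mm²/m = 1.76×10^-8 Ω·m
A = π(1.02/2 mm)² = π(5.1000e-04 m)² = 8.171e-07 m²
R = ρL/A = (1.76×10^-8)(338)/(8.171e-07) = 7.28 Ω
V = IR = 14.1 × 7.28 = 103 V

103 V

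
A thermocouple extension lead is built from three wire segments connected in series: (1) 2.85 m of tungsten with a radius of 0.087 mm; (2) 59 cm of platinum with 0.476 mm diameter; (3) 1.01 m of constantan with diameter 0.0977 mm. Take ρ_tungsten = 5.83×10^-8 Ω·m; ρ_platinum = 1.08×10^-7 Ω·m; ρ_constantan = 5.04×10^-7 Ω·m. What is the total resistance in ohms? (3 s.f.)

Seg 1: A = πr² = π(8.7000e-05 m)² = 2.378e-08 m²
R_1 = (5.83×10^-8)(2.85)/(2.378e-08) = 6.988 Ω
Seg 2: A = π(d/2)² = π(2.3800e-04 m)² = 1.780e-07 m²
R_2 = (1.08×10^-7)(0.59)/(1.780e-07) = 0.3581 Ω
Seg 3: A = π(d/2)² = π(4.8850e-05 m)² = 7.497e-09 m²
R_3 = (5.04×10^-7)(1.01)/(7.497e-09) = 67.9 Ω
R_total = R_1 + R_2 + R_3 = 75.2 Ω

75.2 Ω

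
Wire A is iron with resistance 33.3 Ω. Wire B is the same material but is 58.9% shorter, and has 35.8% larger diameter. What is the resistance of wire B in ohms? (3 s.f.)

7.42 Ω

R ∝ L/d², so R_B/R_A = (1 − 58.9/100) × (1 + 35.8/100)⁻²
= 0.411 × 0.5423 = 0.2229
R_B = 0.2229 × 33.3 = 7.42 Ω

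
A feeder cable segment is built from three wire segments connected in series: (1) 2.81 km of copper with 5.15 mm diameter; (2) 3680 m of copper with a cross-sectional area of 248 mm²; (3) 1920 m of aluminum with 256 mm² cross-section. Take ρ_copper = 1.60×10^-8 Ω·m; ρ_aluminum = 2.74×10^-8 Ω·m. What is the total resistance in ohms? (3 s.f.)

2.60 Ω

Seg 1: A = π(d/2)² = π(2.5750e-03 m)² = 2.083e-05 m²
R_1 = (1.60×10^-8)(2810)/(2.083e-05) = 2.158 Ω
Seg 2: A = 248 mm² = 2.480e-04 m²
R_2 = (1.60×10^-8)(3680)/(2.480e-04) = 0.2374 Ω
Seg 3: A = 256 mm² = 2.560e-04 m²
R_3 = (2.74×10^-8)(1920)/(2.560e-04) = 0.2055 Ω
R_total = R_1 + R_2 + R_3 = 2.60 Ω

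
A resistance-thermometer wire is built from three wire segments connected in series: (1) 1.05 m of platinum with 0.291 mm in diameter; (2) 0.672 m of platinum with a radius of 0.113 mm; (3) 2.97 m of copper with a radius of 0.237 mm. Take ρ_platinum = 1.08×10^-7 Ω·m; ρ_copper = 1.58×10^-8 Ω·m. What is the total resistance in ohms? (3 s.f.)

3.78 Ω

Seg 1: A = π(d/2)² = π(1.4550e-04 m)² = 6.651e-08 m²
R_1 = (1.08×10^-7)(1.05)/(6.651e-08) = 1.705 Ω
Seg 2: A = πr² = π(1.1300e-04 m)² = 4.011e-08 m²
R_2 = (1.08×10^-7)(0.672)/(4.011e-08) = 1.809 Ω
Seg 3: A = πr² = π(2.3700e-04 m)² = 1.765e-07 m²
R_3 = (1.58×10^-8)(2.97)/(1.765e-07) = 0.2659 Ω
R_total = R_1 + R_2 + R_3 = 3.78 Ω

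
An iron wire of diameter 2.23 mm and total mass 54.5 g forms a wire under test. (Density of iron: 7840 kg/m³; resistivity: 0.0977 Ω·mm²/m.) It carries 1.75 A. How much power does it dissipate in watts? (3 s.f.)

0.136 W

ρ = 0.0977 Ω·mm²/m = 9.77×10^-8 Ω·m
A = π(d/2)² = π(1.1150e-03 m)² = 3.9057e-06 m²
L = m/(density·A) = 0.0545/(7840×3.9057e-06) = 1.78 m
R = ρL/A = (9.77×10^-8)(1.78)/(3.9057e-06) = 0.04452 Ω
P = I²R = (1.75)² × 0.04452 = 0.136 W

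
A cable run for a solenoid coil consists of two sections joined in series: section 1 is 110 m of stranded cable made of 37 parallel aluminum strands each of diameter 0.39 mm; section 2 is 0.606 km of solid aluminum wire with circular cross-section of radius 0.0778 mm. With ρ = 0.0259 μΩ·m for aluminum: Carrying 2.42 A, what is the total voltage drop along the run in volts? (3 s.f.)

ρ = 0.0259 μΩ·m = 2.59×10^-8 Ω·m
Section 1: A_strand = π(1.9500e-04)² = 1.195e-07 m²; R₁ = ρL/(N·A_s) = (2.59×10^-8)(110)/(37×1.195e-07) = 0.6446 Ω
Section 2: A = πr² = π(7.7800e-05 m)² = 1.902e-08 m²
R₂ = (2.59×10^-8)(606)/(1.902e-08) = 825.4 Ω
R = R₁ + R₂ = 826 Ω
V = IR = 2.42 × 826 = 2000 V

2000 V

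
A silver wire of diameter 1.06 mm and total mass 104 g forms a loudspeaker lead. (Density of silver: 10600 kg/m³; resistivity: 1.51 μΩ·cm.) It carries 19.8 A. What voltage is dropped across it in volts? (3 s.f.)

ρ = 1.51 μΩ·cm = 1.51×10^-8 Ω·m
A = π(d/2)² = π(5.3000e-04 m)² = 8.8247e-07 m²
L = m/(density·A) = 0.104/(10600×8.8247e-07) = 11.12 m
R = ρL/A = (1.51×10^-8)(11.12)/(8.8247e-07) = 0.1902 Ω
V = IR = 19.8 × 0.1902 = 3.77 V

3.77 V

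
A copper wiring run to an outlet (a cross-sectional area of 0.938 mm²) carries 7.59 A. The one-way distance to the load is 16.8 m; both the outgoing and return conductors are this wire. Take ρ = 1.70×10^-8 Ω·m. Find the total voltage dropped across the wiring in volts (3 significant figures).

A = 0.938 mm² = 9.380e-07 m²
Total conductor length (both ways) L = 2 × 16.8 = 33.6 m
R = ρL/A = (1.70×10^-8)(33.6)/(9.380e-07) = 0.609 Ω
V = IR = 7.59 × 0.609 = 4.62 V

4.62 V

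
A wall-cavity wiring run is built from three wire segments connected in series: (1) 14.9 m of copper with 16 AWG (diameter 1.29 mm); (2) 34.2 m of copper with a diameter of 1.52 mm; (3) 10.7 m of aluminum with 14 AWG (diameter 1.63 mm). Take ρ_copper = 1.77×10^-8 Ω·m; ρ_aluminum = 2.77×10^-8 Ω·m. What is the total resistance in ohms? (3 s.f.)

0.677 Ω

Seg 1: A = π(1.29/2 mm)² = π(6.4500e-04 m)² = 1.307e-06 m²
R_1 = (1.77×10^-8)(14.9)/(1.307e-06) = 0.2018 Ω
Seg 2: A = π(d/2)² = π(7.6000e-04 m)² = 1.815e-06 m²
R_2 = (1.77×10^-8)(34.2)/(1.815e-06) = 0.3336 Ω
Seg 3: A = π(1.63/2 mm)² = π(8.1500e-04 m)² = 2.087e-06 m²
R_3 = (2.77×10^-8)(10.7)/(2.087e-06) = 0.142 Ω
R_total = R_1 + R_2 + R_3 = 0.677 Ω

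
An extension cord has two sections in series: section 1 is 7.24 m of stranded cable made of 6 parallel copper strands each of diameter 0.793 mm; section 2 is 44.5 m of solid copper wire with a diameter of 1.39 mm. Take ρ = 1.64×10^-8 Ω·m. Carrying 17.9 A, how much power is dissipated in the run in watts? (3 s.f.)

167 W

Section 1: A_strand = π(3.9650e-04)² = 4.939e-07 m²; R₁ = ρL/(N·A_s) = (1.64×10^-8)(7.24)/(6×4.939e-07) = 0.04007 Ω
Section 2: A = π(d/2)² = π(6.9500e-04 m)² = 1.517e-06 m²
R₂ = (1.64×10^-8)(44.5)/(1.517e-06) = 0.4809 Ω
R = R₁ + R₂ = 0.521 Ω
P = I²R = (17.9)² × 0.521 = 167 W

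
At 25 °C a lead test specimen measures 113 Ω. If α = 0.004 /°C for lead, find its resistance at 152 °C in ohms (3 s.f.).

ΔT = 152 − 25 = 127 °C
R = R₀(1 + αΔT) = 113 × (1 + 0.004×127) = 113 × 1.508 = 170 Ω

170 Ω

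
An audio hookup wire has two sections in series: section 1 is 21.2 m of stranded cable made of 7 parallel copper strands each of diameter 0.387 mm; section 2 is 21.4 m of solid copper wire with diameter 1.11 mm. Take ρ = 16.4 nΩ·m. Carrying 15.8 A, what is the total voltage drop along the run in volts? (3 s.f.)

ρ = 16.4 nΩ·m = 1.64×10^-8 Ω·m
Section 1: A_strand = π(1.9350e-04)² = 1.176e-07 m²; R₁ = ρL/(N·A_s) = (1.64×10^-8)(21.2)/(7×1.176e-07) = 0.4223 Ω
Section 2: A = π(d/2)² = π(5.5500e-04 m)² = 9.677e-07 m²
R₂ = (1.64×10^-8)(21.4)/(9.677e-07) = 0.3627 Ω
R = R₁ + R₂ = 0.7849 Ω
V = IR = 15.8 × 0.7849 = 12.4 V

12.4 V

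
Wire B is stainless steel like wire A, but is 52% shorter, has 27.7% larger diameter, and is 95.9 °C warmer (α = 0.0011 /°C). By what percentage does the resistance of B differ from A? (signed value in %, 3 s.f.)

R ∝ ρL/d² with ρ ∝ (1+αΔT), so R_B/R_A = (1 − 52/100) × (1 + 27.7/100)⁻² × (1 + 0.0011×95.9)
= 0.48 × 0.6132 × 1.105 = 0.3254
(R_B − R_A)/R_A = 0.3254 − 1 = -67.5%

-67.5%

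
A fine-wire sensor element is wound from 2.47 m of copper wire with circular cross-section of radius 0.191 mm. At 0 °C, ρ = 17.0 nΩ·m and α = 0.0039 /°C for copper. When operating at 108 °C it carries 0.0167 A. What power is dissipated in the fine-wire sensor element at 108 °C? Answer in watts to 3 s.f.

1.45×10^-4 W

ρ = 17.0 nΩ·m = 1.70×10^-8 Ω·m
A = πr² = π(1.9100e-04 m)² = 1.146e-07 m²
R₍0₎ = ρL/A = (1.70×10^-8)(2.47)/(1.146e-07) = 0.3664 Ω
R₍108₎ = R₍0₎(1 + αΔT) = 0.3664 × (1 + 0.0039×108) = 0.5207 Ω
P = I²R = (0.0167)² × 0.5207 = 1.45×10^-4 W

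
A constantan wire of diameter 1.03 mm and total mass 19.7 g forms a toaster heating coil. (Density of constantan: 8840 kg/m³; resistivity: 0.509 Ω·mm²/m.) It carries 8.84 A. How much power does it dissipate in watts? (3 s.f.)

ρ = 0.509 Ω·mm²/m = 5.09×10^-7 Ω·m
A = π(d/2)² = π(5.1500e-04 m)² = 8.3323e-07 m²
L = m/(density·A) = 0.0197/(8840×8.3323e-07) = 2.675 m
R = ρL/A = (5.09×10^-7)(2.675)/(8.3323e-07) = 1.634 Ω
P = I²R = (8.84)² × 1.634 = 128 W

128 W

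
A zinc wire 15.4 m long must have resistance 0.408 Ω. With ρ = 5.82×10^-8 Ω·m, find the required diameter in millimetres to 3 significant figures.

1.67 mm

A = ρL/R = (5.82×10^-8)(15.4)/(0.408) = 2.197e-06 m²
d = 2√(A/π) = 1.672e-03 m = 1.67 mm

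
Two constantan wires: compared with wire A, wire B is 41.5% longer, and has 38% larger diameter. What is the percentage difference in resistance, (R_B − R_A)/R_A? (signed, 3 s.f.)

-25.7%

R ∝ L/d², so R_B/R_A = (1 + 41.5/100) × (1 + 38/100)⁻²
= 1.415 × 0.5251 = 0.743
(R_B − R_A)/R_A = 0.743 − 1 = -25.7%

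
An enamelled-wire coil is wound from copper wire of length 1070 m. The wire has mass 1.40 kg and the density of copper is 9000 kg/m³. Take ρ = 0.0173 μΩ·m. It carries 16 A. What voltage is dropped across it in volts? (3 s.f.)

ρ = 0.0173 μΩ·m = 1.73×10^-8 Ω·m
A = m/(density·L) = 1.4/(9000×1070) = 1.4538e-07 m²
R = ρL/A = (1.73×10^-8)(1070)/(1.4538e-07) = 127.3 Ω
V = IR = 16 × 127.3 = 2040 V

2040 V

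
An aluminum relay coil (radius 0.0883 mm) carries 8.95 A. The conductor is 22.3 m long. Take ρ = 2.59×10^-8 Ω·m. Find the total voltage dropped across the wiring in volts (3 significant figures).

211 V

A = πr² = π(8.8300e-05 m)² = 2.449e-08 m²
R = ρL/A = (2.59×10^-8)(22.3)/(2.449e-08) = 23.58 Ω
V = IR = 8.95 × 23.58 = 211 V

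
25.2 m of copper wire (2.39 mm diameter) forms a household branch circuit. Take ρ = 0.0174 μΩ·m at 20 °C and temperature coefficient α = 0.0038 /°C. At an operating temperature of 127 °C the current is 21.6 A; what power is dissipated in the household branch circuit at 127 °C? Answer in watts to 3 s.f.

64.1 W

ρ = 0.0174 μΩ·m = 1.74×10^-8 Ω·m
A = π(d/2)² = π(1.1950e-03 m)² = 4.486e-06 m²
R₍20₎ = ρL/A = (1.74×10^-8)(25.2)/(4.486e-06) = 0.09774 Ω
R₍127₎ = R₍20₎(1 + αΔT) = 0.09774 × (1 + 0.0038×107) = 0.1375 Ω
P = I²R = (21.6)² × 0.1375 = 64.1 W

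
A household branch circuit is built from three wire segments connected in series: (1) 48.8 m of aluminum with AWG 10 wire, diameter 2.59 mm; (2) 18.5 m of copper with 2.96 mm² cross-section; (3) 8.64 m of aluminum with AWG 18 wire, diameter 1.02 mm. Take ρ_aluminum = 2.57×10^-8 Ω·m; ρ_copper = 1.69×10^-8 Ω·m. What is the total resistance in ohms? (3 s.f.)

Seg 1: A = π(2.59/2 mm)² = π(1.2950e-03 m)² = 5.269e-06 m²
R_1 = (2.57×10^-8)(48.8)/(5.269e-06) = 0.238 Ω
Seg 2: A = 2.96 mm² = 2.960e-06 m²
R_2 = (1.69×10^-8)(18.5)/(2.960e-06) = 0.1056 Ω
Seg 3: A = π(1.02/2 mm)² = π(5.1000e-04 m)² = 8.171e-07 m²
R_3 = (2.57×10^-8)(8.64)/(8.171e-07) = 0.2717 Ω
R_total = R_1 + R_2 + R_3 = 0.615 Ω

0.615 Ω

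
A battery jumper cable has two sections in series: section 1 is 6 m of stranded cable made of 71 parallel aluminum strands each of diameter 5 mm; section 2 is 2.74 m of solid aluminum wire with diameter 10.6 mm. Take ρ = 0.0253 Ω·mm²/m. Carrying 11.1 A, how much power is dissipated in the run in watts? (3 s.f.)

0.110 W

ρ = 0.0253 Ω·mm²/m = 2.53×10^-8 Ω·m
Section 1: A_strand = π(2.5000e-03)² = 1.963e-05 m²; R₁ = ρL/(N·A_s) = (2.53×10^-8)(6)/(71×1.963e-05) = 1.089×10^-4 Ω
Section 2: A = π(d/2)² = π(5.3000e-03 m)² = 8.825e-05 m²
R₂ = (2.53×10^-8)(2.74)/(8.825e-05) = 7.855×10^-4 Ω
R = R₁ + R₂ = 8.944×10^-4 Ω
P = I²R = (11.1)² × 8.944×10^-4 = 0.110 W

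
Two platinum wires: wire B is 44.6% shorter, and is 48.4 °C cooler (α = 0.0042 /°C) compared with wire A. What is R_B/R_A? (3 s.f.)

R ∝ ρL/d² with ρ ∝ (1+αΔT), so R_B/R_A = (1 − 44.6/100) × (1 − 0.0042×48.4)
= 0.554 × 0.7967 = 0.441

0.441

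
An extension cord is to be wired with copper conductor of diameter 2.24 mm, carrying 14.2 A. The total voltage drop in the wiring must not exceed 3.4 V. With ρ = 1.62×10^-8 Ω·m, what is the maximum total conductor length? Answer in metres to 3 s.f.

58.2 m

A = π(d/2)² = π(1.1200e-03 m)² = 3.941e-06 m²
L_max = V_max·A/(1·ρI) = (3.4)(3.941e-06)/(1.62×10^-8×14.2) = 58.2 m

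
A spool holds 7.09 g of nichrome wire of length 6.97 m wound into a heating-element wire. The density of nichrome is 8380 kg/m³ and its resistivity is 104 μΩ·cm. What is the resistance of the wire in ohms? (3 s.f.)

59.7 Ω

ρ = 104 μΩ·cm = 1.04×10^-6 Ω·m
A = m/(density·L) = 0.00709/(8380×6.97) = 1.2139e-07 m²
R = ρL/A = (1.04×10^-6)(6.97)/(1.2139e-07) = 59.7 Ω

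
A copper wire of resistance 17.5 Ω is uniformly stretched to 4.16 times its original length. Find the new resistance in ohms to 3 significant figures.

Volume constant ⇒ A' = A/k with k = 4.16. R' = ρ(kL)/(A/k) = k²R.
R' = 17.31 × 17.5 = 303 Ω

303 Ω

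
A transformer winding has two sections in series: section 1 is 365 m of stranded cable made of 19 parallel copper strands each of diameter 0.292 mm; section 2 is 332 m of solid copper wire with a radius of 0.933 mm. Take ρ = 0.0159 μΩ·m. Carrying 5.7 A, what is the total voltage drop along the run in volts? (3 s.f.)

37.0 V

ρ = 0.0159 μΩ·m = 1.59×10^-8 Ω·m
Section 1: A_strand = π(1.4600e-04)² = 6.697e-08 m²; R₁ = ρL/(N·A_s) = (1.59×10^-8)(365)/(19×6.697e-08) = 4.561 Ω
Section 2: A = πr² = π(9.3300e-04 m)² = 2.735e-06 m²
R₂ = (1.59×10^-8)(332)/(2.735e-06) = 1.93 Ω
R = R₁ + R₂ = 6.492 Ω
V = IR = 5.7 × 6.492 = 37.0 V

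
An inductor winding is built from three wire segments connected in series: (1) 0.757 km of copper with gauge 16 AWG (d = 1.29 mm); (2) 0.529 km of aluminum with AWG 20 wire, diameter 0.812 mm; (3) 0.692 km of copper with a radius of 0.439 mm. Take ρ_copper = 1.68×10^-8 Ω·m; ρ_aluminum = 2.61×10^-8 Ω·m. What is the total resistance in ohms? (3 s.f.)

Seg 1: A = π(1.29/2 mm)² = π(6.4500e-04 m)² = 1.307e-06 m²
R_1 = (1.68×10^-8)(757)/(1.307e-06) = 9.731 Ω
Seg 2: A = π(0.812/2 mm)² = π(4.0600e-04 m)² = 5.178e-07 m²
R_2 = (2.61×10^-8)(529)/(5.178e-07) = 26.66 Ω
Seg 3: A = πr² = π(4.3900e-04 m)² = 6.055e-07 m²
R_3 = (1.68×10^-8)(692)/(6.055e-07) = 19.2 Ω
R_total = R_1 + R_2 + R_3 = 55.6 Ω

55.6 Ω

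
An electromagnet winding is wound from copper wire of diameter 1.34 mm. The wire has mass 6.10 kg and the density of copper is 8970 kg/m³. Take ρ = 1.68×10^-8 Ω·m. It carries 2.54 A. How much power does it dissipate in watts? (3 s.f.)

A = π(d/2)² = π(6.7000e-04 m)² = 1.4103e-06 m²
L = m/(density·A) = 6.1/(8970×1.4103e-06) = 482.2 m
R = ρL/A = (1.68×10^-8)(482.2)/(1.4103e-06) = 5.744 Ω
P = I²R = (2.54)² × 5.744 = 37.1 W

37.1 W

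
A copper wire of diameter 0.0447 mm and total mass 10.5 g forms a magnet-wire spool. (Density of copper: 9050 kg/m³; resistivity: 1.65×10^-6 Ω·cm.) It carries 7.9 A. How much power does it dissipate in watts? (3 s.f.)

ρ = 1.65×10^-6 Ω·cm = 1.65×10^-8 Ω·m
A = π(d/2)² = π(2.2350e-05 m)² = 1.5693e-09 m²
L = m/(density·A) = 0.0105/(9050×1.5693e-09) = 739.3 m
R = ρL/A = (1.65×10^-8)(739.3)/(1.5693e-09) = 7773 Ω
P = I²R = (7.9)² × 7773 = 4.85×10^5 W

4.85×10^5 W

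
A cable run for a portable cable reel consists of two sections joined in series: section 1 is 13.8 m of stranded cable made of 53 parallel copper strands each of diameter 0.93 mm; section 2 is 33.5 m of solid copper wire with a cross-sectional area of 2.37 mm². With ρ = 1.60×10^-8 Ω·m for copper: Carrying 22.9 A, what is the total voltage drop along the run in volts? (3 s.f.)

Section 1: A_strand = π(4.6500e-04)² = 6.793e-07 m²; R₁ = ρL/(N·A_s) = (1.60×10^-8)(13.8)/(53×6.793e-07) = 0.006133 Ω
Section 2: A = 2.37 mm² = 2.370e-06 m²
R₂ = (1.60×10^-8)(33.5)/(2.370e-06) = 0.2262 Ω
R = R₁ + R₂ = 0.2323 Ω
V = IR = 22.9 × 0.2323 = 5.32 V

5.32 V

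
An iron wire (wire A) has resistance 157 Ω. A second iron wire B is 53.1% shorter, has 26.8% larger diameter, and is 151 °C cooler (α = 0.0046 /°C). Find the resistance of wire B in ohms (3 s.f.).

R ∝ ρL/d² with ρ ∝ (1+αΔT), so R_B/R_A = (1 − 53.1/100) × (1 + 26.8/100)⁻² × (1 − 0.0046×151)
= 0.469 × 0.622 × 0.3054 = 0.08908
R_B = 0.08908 × 157 = 14.0 Ω

14.0 Ω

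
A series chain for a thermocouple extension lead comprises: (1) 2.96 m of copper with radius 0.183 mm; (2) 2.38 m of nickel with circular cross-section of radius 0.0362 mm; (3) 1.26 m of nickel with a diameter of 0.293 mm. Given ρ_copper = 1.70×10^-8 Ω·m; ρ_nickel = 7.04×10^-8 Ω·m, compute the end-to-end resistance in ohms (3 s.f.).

42.5 Ω

Seg 1: A = πr² = π(1.8300e-04 m)² = 1.052e-07 m²
R_1 = (1.70×10^-8)(2.96)/(1.052e-07) = 0.4783 Ω
Seg 2: A = πr² = π(3.6200e-05 m)² = 4.117e-09 m²
R_2 = (7.04×10^-8)(2.38)/(4.117e-09) = 40.7 Ω
Seg 3: A = π(d/2)² = π(1.4650e-04 m)² = 6.743e-08 m²
R_3 = (7.04×10^-8)(1.26)/(6.743e-08) = 1.316 Ω
R_total = R_1 + R_2 + R_3 = 42.5 Ω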